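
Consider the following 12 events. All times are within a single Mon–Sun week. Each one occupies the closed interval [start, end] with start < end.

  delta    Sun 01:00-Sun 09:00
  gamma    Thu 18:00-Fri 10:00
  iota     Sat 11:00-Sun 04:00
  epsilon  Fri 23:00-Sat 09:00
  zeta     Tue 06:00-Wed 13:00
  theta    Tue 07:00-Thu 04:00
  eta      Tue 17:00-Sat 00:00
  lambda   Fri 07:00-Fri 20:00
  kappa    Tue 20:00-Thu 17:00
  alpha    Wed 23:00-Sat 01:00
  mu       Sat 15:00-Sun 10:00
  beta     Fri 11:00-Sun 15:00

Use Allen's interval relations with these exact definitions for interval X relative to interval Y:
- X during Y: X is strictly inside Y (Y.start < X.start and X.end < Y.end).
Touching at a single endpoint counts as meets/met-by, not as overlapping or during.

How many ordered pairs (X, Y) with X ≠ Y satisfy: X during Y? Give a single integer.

10

Checking all 132 ordered pairs for relation 'during'; matching pairs in alphabetical order:
(delta, beta): delta during beta ✓
(delta, mu): delta during mu ✓
(epsilon, beta): epsilon during beta ✓
(gamma, alpha): gamma during alpha ✓
(gamma, eta): gamma during eta ✓
(iota, beta): iota during beta ✓
(kappa, eta): kappa during eta ✓
(lambda, alpha): lambda during alpha ✓
(lambda, eta): lambda during eta ✓
(mu, beta): mu during beta ✓
Count: 10.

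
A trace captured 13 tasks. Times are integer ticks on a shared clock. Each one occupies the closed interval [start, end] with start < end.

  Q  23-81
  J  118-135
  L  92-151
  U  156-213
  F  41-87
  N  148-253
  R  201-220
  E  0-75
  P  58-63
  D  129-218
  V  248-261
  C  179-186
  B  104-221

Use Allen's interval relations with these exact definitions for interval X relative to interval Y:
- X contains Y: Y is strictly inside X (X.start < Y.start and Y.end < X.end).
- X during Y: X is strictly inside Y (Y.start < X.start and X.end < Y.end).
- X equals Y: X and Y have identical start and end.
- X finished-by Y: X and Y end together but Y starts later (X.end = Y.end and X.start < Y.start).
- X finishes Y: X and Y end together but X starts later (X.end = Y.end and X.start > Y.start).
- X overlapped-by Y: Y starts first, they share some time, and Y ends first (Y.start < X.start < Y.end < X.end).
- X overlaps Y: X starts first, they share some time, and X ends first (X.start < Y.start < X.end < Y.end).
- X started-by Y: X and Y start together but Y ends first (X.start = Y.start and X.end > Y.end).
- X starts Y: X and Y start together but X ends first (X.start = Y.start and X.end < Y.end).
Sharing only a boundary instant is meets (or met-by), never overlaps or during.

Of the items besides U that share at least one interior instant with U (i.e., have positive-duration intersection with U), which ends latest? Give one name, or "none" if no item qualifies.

N

Target U = [156, 213].
B [104, 221] → contains → candidate.
C [179, 186] → during → candidate.
D [129, 218] → contains → candidate.
E [0, 75] → before → excluded.
F [41, 87] → before → excluded.
J [118, 135] → before → excluded.
L [92, 151] → before → excluded.
N [148, 253] → contains → candidate.
P [58, 63] → before → excluded.
Q [23, 81] → before → excluded.
R [201, 220] → overlapped-by → candidate.
V [248, 261] → after → excluded.
Among candidates, latest end is 253 → N.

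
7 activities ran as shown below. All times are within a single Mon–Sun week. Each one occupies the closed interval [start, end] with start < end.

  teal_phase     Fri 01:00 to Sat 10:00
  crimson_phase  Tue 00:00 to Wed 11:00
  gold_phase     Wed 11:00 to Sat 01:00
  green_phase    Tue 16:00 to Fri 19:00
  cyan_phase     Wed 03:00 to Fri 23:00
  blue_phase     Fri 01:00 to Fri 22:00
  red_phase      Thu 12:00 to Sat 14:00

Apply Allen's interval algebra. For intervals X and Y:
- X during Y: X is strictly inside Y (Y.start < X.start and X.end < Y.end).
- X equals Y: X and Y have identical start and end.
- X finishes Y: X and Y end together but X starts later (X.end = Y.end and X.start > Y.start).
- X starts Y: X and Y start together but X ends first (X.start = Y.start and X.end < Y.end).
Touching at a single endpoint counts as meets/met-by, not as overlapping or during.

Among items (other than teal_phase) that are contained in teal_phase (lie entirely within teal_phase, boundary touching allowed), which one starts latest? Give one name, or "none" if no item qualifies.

Target teal_phase = [Fri 01:00, Sat 10:00].
blue_phase [Fri 01:00, Fri 22:00] → starts → candidate.
crimson_phase [Tue 00:00, Wed 11:00] → before → excluded.
cyan_phase [Wed 03:00, Fri 23:00] → overlaps → excluded.
gold_phase [Wed 11:00, Sat 01:00] → overlaps → excluded.
green_phase [Tue 16:00, Fri 19:00] → overlaps → excluded.
red_phase [Thu 12:00, Sat 14:00] → contains → excluded.
Among candidates, latest start is Fri 01:00 → blue_phase.

blue_phase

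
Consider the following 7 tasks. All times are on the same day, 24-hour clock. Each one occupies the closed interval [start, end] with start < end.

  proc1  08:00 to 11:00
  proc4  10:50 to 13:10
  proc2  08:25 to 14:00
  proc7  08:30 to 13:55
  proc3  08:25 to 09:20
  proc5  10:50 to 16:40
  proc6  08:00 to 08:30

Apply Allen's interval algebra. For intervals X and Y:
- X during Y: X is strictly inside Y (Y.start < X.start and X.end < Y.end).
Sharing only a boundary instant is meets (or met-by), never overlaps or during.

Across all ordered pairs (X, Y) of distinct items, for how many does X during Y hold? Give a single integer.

4

Checking all 42 ordered pairs for relation 'during'; matching pairs in alphabetical order:
(proc3, proc1): proc3 during proc1 ✓
(proc4, proc2): proc4 during proc2 ✓
(proc4, proc7): proc4 during proc7 ✓
(proc7, proc2): proc7 during proc2 ✓
Count: 4.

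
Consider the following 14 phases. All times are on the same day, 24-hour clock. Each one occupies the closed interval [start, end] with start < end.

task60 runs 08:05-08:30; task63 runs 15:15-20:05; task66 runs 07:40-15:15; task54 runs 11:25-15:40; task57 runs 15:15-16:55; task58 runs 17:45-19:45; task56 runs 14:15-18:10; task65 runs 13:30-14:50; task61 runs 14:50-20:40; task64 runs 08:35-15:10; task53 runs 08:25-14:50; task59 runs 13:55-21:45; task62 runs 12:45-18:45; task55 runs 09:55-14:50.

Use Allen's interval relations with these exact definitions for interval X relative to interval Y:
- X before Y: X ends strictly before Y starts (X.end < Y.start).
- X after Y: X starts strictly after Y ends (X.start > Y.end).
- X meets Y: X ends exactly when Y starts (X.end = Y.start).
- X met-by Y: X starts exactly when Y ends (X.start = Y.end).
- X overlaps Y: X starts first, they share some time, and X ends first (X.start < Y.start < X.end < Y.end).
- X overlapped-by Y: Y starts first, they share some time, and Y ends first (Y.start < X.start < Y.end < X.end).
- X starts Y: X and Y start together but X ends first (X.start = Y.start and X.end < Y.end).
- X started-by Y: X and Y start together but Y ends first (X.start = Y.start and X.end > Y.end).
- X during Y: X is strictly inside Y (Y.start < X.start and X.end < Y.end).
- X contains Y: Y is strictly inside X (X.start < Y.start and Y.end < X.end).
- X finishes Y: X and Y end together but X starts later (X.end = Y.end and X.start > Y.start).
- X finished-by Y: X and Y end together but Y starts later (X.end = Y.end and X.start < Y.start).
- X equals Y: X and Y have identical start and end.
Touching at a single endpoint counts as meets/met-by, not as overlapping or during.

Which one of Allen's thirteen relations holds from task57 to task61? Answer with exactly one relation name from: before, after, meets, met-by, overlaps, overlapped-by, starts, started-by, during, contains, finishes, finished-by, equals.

task57 = [15:15, 16:55]; task61 = [14:50, 20:40].
Compare endpoints: task57.start > task61.start, task57.start < task61.end, task57.end > task61.start, task57.end < task61.end.
That pattern is 'during'.

during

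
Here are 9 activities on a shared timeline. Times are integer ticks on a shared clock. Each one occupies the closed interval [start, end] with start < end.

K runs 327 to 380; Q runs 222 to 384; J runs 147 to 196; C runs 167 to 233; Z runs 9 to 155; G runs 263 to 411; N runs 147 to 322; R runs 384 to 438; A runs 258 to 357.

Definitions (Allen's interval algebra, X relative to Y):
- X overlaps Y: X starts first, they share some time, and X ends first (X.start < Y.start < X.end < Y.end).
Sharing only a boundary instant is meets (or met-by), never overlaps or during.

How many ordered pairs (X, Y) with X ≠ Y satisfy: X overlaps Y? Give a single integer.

11

Checking all 72 ordered pairs for relation 'overlaps'; matching pairs in alphabetical order:
(A, G): A overlaps G ✓
(A, K): A overlaps K ✓
(C, Q): C overlaps Q ✓
(G, R): G overlaps R ✓
(J, C): J overlaps C ✓
(N, A): N overlaps A ✓
(N, G): N overlaps G ✓
(N, Q): N overlaps Q ✓
(Q, G): Q overlaps G ✓
(Z, J): Z overlaps J ✓
(Z, N): Z overlaps N ✓
Count: 11.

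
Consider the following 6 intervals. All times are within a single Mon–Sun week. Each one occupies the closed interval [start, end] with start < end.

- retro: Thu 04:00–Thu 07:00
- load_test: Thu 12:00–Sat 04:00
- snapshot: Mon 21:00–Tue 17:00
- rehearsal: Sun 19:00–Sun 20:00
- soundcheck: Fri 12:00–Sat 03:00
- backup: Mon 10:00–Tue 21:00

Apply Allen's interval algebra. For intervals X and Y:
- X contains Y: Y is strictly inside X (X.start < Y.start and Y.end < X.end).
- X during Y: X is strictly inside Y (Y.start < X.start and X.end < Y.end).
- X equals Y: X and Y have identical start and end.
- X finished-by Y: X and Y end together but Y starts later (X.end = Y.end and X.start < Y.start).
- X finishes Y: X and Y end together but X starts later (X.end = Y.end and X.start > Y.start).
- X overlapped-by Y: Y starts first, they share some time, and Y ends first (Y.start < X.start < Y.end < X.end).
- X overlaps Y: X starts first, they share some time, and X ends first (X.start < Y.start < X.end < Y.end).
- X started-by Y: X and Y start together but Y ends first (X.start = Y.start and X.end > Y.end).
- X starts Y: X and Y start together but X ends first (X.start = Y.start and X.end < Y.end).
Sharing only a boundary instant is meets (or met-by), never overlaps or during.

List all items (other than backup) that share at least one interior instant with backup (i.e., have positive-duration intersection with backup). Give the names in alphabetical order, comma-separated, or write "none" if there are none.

Target backup = [Mon 10:00, Tue 21:00].
load_test [Thu 12:00, Sat 04:00] → after → no.
rehearsal [Sun 19:00, Sun 20:00] → after → no.
retro [Thu 04:00, Thu 07:00] → after → no.
snapshot [Mon 21:00, Tue 17:00] → during → yes.
soundcheck [Fri 12:00, Sat 03:00] → after → no.
Result: snapshot.

snapshot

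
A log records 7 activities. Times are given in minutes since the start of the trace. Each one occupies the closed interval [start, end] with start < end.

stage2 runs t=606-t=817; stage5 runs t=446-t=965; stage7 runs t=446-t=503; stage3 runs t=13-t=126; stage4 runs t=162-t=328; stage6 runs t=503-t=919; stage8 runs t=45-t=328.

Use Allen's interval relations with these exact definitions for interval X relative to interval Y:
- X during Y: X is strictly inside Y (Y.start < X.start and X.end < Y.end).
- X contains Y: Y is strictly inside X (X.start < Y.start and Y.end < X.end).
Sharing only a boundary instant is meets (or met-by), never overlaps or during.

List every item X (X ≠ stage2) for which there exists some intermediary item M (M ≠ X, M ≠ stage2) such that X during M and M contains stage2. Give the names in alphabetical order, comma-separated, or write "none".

stage6

Target stage2 = [t=606, t=817].
Intermediaries M with M contains stage2: stage5, stage6.
Via stage5 — items with X during stage5: stage6.
Via stage6 — items with X during stage6: none.
Union: stage6.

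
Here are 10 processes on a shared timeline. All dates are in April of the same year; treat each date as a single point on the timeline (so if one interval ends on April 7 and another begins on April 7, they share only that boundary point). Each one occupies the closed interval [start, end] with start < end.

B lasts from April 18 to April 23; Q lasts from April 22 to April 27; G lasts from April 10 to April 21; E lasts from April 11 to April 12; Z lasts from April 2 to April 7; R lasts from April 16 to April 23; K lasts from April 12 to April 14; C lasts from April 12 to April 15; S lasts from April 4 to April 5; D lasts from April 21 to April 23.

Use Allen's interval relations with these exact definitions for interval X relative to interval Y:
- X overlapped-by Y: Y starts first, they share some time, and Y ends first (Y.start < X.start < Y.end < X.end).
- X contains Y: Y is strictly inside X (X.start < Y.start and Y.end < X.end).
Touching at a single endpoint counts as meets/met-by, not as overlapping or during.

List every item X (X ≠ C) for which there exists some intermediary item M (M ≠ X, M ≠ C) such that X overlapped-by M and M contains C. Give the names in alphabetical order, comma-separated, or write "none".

B, R

Target C = [April 12, April 15].
Intermediaries M with M contains C: G.
Via G — items with X overlapped-by G: B, R.
Union: B, R.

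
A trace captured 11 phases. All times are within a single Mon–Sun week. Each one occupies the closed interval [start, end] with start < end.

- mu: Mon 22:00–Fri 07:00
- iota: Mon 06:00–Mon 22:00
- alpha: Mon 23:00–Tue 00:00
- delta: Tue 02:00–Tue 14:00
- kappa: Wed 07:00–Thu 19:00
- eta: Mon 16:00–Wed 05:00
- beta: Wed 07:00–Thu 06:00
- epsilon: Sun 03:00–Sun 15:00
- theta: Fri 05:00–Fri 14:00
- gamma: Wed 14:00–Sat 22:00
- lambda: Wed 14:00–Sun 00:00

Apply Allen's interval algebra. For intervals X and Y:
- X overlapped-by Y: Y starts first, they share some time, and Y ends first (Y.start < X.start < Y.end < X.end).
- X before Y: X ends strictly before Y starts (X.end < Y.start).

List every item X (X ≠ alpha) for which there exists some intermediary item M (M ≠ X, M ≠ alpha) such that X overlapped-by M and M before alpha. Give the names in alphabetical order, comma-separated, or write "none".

eta

Target alpha = [Mon 23:00, Tue 00:00].
Intermediaries M with M before alpha: iota.
Via iota — items with X overlapped-by iota: eta.
Union: eta.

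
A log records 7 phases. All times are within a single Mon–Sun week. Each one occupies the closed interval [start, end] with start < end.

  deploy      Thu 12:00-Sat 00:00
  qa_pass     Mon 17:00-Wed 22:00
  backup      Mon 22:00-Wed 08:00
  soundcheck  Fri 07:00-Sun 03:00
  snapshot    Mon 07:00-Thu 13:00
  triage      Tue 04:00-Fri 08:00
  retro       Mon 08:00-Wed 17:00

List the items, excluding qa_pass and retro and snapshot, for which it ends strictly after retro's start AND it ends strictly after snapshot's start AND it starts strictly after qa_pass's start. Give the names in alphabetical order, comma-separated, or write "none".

Conditions: its end is strictly after retro's start (X.end > Mon 08:00) AND its end is strictly after snapshot's start (X.end > Mon 07:00) AND its start is strictly after qa_pass's start (X.start > Mon 17:00).
backup: end Wed 08:00 > Mon 08:00? ✓; end Wed 08:00 > Mon 07:00? ✓; start Mon 22:00 > Mon 17:00? ✓ → yes.
deploy: end Sat 00:00 > Mon 08:00? ✓; end Sat 00:00 > Mon 07:00? ✓; start Thu 12:00 > Mon 17:00? ✓ → yes.
soundcheck: end Sun 03:00 > Mon 08:00? ✓; end Sun 03:00 > Mon 07:00? ✓; start Fri 07:00 > Mon 17:00? ✓ → yes.
triage: end Fri 08:00 > Mon 08:00? ✓; end Fri 08:00 > Mon 07:00? ✓; start Tue 04:00 > Mon 17:00? ✓ → yes.
Result: backup, deploy, soundcheck, triage.

backup, deploy, soundcheck, triage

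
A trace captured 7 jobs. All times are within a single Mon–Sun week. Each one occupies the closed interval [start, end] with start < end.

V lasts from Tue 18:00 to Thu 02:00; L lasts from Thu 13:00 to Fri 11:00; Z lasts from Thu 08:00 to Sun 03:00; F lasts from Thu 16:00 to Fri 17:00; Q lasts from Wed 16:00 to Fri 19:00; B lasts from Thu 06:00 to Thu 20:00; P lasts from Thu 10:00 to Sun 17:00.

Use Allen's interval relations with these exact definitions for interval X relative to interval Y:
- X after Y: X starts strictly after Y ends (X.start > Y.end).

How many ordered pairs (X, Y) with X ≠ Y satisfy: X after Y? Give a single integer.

5

Checking all 42 ordered pairs for relation 'after'; matching pairs in alphabetical order:
(B, V): B after V ✓
(F, V): F after V ✓
(L, V): L after V ✓
(P, V): P after V ✓
(Z, V): Z after V ✓
Count: 5.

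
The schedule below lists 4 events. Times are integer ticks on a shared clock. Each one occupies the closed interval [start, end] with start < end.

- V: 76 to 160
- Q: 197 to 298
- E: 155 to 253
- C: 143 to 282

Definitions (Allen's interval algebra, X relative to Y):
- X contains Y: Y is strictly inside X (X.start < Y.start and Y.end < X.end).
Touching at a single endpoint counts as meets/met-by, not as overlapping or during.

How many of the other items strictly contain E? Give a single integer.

1

Target E = [155, 253].
C [143, 282] → contains → counts.
Q [197, 298] → overlapped-by → no.
V [76, 160] → overlaps → no.
Total: 1.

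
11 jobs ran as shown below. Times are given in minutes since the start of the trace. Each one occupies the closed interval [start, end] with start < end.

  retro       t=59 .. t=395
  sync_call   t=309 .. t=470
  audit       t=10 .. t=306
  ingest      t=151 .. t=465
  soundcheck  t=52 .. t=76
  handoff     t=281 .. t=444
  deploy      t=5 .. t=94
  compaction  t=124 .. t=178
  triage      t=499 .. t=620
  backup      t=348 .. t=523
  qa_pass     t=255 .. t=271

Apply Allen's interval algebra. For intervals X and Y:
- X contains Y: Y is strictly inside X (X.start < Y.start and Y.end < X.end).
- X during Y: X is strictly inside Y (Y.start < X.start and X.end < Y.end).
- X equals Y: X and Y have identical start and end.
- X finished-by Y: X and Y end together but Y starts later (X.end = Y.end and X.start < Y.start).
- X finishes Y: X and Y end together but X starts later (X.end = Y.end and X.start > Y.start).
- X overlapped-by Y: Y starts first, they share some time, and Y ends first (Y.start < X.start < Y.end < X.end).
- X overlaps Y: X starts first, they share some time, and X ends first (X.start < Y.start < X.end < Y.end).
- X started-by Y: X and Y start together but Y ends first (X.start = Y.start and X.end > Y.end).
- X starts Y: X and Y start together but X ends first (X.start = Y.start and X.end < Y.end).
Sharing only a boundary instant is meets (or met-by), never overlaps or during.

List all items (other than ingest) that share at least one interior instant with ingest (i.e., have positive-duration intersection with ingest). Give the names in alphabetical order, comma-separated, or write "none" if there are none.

audit, backup, compaction, handoff, qa_pass, retro, sync_call

Target ingest = [t=151, t=465].
audit [t=10, t=306] → overlaps → yes.
backup [t=348, t=523] → overlapped-by → yes.
compaction [t=124, t=178] → overlaps → yes.
deploy [t=5, t=94] → before → no.
handoff [t=281, t=444] → during → yes.
qa_pass [t=255, t=271] → during → yes.
retro [t=59, t=395] → overlaps → yes.
soundcheck [t=52, t=76] → before → no.
sync_call [t=309, t=470] → overlapped-by → yes.
triage [t=499, t=620] → after → no.
Result: audit, backup, compaction, handoff, qa_pass, retro, sync_call.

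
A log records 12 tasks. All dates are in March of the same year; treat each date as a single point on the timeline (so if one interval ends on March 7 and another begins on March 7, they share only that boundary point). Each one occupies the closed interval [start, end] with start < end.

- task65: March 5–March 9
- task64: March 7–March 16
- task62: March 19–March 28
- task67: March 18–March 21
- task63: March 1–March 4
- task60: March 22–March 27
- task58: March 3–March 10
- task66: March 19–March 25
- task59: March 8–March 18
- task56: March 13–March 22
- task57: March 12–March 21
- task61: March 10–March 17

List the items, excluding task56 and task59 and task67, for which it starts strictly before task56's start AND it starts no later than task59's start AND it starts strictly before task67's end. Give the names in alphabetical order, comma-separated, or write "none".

Conditions: its start is strictly before task56's start (X.start < March 13) AND its start is no later than task59's start (X.start <= March 8) AND its start is strictly before task67's end (X.start < March 21).
task57: start March 12 < March 13? ✓; start March 12 <= March 8? ✗; start March 12 < March 21? ✓ → no.
task58: start March 3 < March 13? ✓; start March 3 <= March 8? ✓; start March 3 < March 21? ✓ → yes.
task60: start March 22 < March 13? ✗; start March 22 <= March 8? ✗; start March 22 < March 21? ✗ → no.
task61: start March 10 < March 13? ✓; start March 10 <= March 8? ✗; start March 10 < March 21? ✓ → no.
task62: start March 19 < March 13? ✗; start March 19 <= March 8? ✗; start March 19 < March 21? ✓ → no.
task63: start March 1 < March 13? ✓; start March 1 <= March 8? ✓; start March 1 < March 21? ✓ → yes.
task64: start March 7 < March 13? ✓; start March 7 <= March 8? ✓; start March 7 < March 21? ✓ → yes.
task65: start March 5 < March 13? ✓; start March 5 <= March 8? ✓; start March 5 < March 21? ✓ → yes.
task66: start March 19 < March 13? ✗; start March 19 <= March 8? ✗; start March 19 < March 21? ✓ → no.
Result: task58, task63, task64, task65.

task58, task63, task64, task65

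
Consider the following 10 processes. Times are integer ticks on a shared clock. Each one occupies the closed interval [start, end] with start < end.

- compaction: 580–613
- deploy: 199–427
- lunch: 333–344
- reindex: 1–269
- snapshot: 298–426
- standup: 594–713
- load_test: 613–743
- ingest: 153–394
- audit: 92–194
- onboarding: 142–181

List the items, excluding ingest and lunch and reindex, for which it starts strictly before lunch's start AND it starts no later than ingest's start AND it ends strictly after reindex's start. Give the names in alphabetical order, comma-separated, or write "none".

Conditions: its start is strictly before lunch's start (X.start < 333) AND its start is no later than ingest's start (X.start <= 153) AND its end is strictly after reindex's start (X.end > 1).
audit: start 92 < 333? ✓; start 92 <= 153? ✓; end 194 > 1? ✓ → yes.
compaction: start 580 < 333? ✗; start 580 <= 153? ✗; end 613 > 1? ✓ → no.
deploy: start 199 < 333? ✓; start 199 <= 153? ✗; end 427 > 1? ✓ → no.
load_test: start 613 < 333? ✗; start 613 <= 153? ✗; end 743 > 1? ✓ → no.
onboarding: start 142 < 333? ✓; start 142 <= 153? ✓; end 181 > 1? ✓ → yes.
snapshot: start 298 < 333? ✓; start 298 <= 153? ✗; end 426 > 1? ✓ → no.
standup: start 594 < 333? ✗; start 594 <= 153? ✗; end 713 > 1? ✓ → no.
Result: audit, onboarding.

audit, onboarding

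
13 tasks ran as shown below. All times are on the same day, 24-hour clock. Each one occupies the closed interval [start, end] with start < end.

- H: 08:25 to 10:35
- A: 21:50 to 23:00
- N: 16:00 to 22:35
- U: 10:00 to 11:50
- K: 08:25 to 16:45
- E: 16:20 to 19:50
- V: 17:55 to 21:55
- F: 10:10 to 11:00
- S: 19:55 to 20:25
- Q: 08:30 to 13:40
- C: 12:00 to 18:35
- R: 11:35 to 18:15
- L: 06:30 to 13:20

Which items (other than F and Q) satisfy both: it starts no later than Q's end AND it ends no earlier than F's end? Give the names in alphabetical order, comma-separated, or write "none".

C, K, L, R, U

Conditions: its start is no later than Q's end (X.start <= 13:40) AND its end is no earlier than F's end (X.end >= 11:00).
A: start 21:50 <= 13:40? ✗; end 23:00 >= 11:00? ✓ → no.
C: start 12:00 <= 13:40? ✓; end 18:35 >= 11:00? ✓ → yes.
E: start 16:20 <= 13:40? ✗; end 19:50 >= 11:00? ✓ → no.
H: start 08:25 <= 13:40? ✓; end 10:35 >= 11:00? ✗ → no.
K: start 08:25 <= 13:40? ✓; end 16:45 >= 11:00? ✓ → yes.
L: start 06:30 <= 13:40? ✓; end 13:20 >= 11:00? ✓ → yes.
N: start 16:00 <= 13:40? ✗; end 22:35 >= 11:00? ✓ → no.
R: start 11:35 <= 13:40? ✓; end 18:15 >= 11:00? ✓ → yes.
S: start 19:55 <= 13:40? ✗; end 20:25 >= 11:00? ✓ → no.
U: start 10:00 <= 13:40? ✓; end 11:50 >= 11:00? ✓ → yes.
V: start 17:55 <= 13:40? ✗; end 21:55 >= 11:00? ✓ → no.
Result: C, K, L, R, U.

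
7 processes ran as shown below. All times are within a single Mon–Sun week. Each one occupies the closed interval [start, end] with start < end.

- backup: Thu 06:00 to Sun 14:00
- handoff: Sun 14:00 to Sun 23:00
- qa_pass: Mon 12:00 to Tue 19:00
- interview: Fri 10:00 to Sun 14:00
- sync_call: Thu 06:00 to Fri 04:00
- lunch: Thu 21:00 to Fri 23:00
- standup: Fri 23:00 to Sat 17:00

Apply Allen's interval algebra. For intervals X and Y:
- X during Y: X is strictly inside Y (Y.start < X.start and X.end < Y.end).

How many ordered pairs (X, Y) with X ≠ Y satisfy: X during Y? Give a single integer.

3

Checking all 42 ordered pairs for relation 'during'; matching pairs in alphabetical order:
(lunch, backup): lunch during backup ✓
(standup, backup): standup during backup ✓
(standup, interview): standup during interview ✓
Count: 3.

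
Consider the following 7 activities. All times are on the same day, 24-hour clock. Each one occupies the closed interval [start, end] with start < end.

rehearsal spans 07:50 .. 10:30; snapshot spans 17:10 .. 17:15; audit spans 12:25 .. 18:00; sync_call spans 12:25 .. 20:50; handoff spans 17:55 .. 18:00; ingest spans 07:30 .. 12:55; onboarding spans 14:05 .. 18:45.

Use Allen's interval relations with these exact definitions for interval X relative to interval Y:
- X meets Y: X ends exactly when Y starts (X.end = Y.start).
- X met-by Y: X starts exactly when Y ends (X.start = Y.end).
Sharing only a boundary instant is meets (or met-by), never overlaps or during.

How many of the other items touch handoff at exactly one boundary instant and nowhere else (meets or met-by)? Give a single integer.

0

Target handoff = [17:55, 18:00].
audit [12:25, 18:00] → finished-by → no.
ingest [07:30, 12:55] → before → no.
onboarding [14:05, 18:45] → contains → no.
rehearsal [07:50, 10:30] → before → no.
snapshot [17:10, 17:15] → before → no.
sync_call [12:25, 20:50] → contains → no.
Total: 0.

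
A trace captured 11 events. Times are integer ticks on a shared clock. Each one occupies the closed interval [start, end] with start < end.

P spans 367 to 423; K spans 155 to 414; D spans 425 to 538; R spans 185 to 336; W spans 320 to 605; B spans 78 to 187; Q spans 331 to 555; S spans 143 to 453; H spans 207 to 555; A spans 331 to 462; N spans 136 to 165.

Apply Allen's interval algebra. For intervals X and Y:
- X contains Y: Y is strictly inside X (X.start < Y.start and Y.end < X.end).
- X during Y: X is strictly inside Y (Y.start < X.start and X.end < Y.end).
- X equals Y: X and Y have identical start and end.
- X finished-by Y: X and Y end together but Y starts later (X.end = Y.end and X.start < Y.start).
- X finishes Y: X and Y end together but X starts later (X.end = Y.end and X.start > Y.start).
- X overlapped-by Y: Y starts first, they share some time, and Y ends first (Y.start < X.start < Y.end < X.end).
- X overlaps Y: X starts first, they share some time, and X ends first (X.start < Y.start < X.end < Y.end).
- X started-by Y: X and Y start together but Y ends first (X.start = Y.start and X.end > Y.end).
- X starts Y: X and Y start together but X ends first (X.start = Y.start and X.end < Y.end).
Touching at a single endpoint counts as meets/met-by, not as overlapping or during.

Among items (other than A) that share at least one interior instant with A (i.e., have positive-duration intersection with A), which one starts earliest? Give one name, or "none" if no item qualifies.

Target A = [331, 462].
B [78, 187] → before → excluded.
D [425, 538] → overlapped-by → candidate.
H [207, 555] → contains → candidate.
K [155, 414] → overlaps → candidate.
N [136, 165] → before → excluded.
P [367, 423] → during → candidate.
Q [331, 555] → started-by → candidate.
R [185, 336] → overlaps → candidate.
S [143, 453] → overlaps → candidate.
W [320, 605] → contains → candidate.
Among candidates, earliest start is 143 → S.

S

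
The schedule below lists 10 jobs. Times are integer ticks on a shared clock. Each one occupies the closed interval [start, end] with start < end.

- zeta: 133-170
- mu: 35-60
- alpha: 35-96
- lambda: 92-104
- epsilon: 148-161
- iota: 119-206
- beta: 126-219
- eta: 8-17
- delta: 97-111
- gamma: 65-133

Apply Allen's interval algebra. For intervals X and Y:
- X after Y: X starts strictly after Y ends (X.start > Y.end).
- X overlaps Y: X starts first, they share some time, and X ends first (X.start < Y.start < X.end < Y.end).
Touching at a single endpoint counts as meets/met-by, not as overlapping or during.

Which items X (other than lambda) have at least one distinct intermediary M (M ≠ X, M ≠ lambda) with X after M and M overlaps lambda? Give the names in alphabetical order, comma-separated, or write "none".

beta, delta, epsilon, iota, zeta

Target lambda = [92, 104].
Intermediaries M with M overlaps lambda: alpha.
Via alpha — items with X after alpha: beta, delta, epsilon, iota, zeta.
Union: beta, delta, epsilon, iota, zeta.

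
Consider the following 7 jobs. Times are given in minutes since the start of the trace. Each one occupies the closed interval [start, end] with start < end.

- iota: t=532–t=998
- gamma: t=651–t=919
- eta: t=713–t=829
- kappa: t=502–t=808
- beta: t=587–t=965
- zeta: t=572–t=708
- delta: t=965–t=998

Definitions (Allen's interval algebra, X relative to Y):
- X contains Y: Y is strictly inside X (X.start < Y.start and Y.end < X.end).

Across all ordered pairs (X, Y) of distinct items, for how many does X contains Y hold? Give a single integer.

8

Checking all 42 ordered pairs for relation 'contains'; matching pairs in alphabetical order:
(beta, eta): beta contains eta ✓
(beta, gamma): beta contains gamma ✓
(gamma, eta): gamma contains eta ✓
(iota, beta): iota contains beta ✓
(iota, eta): iota contains eta ✓
(iota, gamma): iota contains gamma ✓
(iota, zeta): iota contains zeta ✓
(kappa, zeta): kappa contains zeta ✓
Count: 8.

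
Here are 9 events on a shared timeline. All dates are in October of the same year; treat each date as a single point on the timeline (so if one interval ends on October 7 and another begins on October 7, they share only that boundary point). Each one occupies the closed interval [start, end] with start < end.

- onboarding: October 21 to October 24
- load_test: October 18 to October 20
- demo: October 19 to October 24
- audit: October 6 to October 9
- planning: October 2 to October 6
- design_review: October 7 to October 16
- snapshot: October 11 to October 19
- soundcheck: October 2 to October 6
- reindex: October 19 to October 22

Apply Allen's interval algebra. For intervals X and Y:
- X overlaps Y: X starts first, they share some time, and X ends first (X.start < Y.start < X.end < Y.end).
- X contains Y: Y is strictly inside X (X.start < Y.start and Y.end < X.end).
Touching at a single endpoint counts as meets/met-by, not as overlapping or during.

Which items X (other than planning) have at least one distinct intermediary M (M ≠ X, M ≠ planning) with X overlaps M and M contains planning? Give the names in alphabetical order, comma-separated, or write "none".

none

Target planning = [October 2, October 6].
Intermediaries M with M contains planning: none.
Union: none.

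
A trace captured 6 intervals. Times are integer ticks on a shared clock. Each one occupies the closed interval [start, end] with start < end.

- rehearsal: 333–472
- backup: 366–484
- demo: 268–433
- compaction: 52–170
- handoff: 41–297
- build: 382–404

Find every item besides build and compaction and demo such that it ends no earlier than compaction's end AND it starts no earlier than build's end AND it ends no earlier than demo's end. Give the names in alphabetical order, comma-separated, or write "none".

Conditions: its end is no earlier than compaction's end (X.end >= 170) AND its start is no earlier than build's end (X.start >= 404) AND its end is no earlier than demo's end (X.end >= 433).
backup: end 484 >= 170? ✓; start 366 >= 404? ✗; end 484 >= 433? ✓ → no.
handoff: end 297 >= 170? ✓; start 41 >= 404? ✗; end 297 >= 433? ✗ → no.
rehearsal: end 472 >= 170? ✓; start 333 >= 404? ✗; end 472 >= 433? ✓ → no.
Result: none.

none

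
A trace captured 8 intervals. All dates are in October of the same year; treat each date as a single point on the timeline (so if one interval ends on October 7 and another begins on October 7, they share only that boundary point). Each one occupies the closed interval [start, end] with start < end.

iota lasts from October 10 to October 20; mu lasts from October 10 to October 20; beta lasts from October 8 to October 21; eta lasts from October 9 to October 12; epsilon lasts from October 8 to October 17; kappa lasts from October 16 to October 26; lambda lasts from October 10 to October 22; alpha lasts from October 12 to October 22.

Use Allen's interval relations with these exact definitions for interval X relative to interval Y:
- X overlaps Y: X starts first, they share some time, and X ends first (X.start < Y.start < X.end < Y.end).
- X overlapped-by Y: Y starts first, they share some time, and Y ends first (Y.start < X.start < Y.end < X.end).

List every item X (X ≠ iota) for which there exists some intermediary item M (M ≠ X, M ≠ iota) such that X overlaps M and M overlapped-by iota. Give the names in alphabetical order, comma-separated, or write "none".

Target iota = [October 10, October 20].
Intermediaries M with M overlapped-by iota: alpha, kappa.
Via alpha — items with X overlaps alpha: beta, epsilon, mu.
Via kappa — items with X overlaps kappa: alpha, beta, epsilon, lambda, mu.
Union: alpha, beta, epsilon, lambda, mu.

alpha, beta, epsilon, lambda, mu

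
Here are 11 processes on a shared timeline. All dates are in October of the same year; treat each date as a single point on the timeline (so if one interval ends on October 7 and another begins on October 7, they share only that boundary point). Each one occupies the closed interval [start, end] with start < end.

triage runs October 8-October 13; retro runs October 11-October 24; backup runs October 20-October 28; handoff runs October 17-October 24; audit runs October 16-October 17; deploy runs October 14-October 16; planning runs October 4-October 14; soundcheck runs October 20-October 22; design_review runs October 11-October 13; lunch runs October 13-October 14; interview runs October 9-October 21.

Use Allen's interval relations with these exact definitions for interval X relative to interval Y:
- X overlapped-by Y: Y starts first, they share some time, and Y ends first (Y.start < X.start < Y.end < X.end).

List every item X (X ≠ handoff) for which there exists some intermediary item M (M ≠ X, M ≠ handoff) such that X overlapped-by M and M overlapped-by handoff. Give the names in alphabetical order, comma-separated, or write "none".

Target handoff = [October 17, October 24].
Intermediaries M with M overlapped-by handoff: backup.
Via backup — items with X overlapped-by backup: none.
Union: none.

none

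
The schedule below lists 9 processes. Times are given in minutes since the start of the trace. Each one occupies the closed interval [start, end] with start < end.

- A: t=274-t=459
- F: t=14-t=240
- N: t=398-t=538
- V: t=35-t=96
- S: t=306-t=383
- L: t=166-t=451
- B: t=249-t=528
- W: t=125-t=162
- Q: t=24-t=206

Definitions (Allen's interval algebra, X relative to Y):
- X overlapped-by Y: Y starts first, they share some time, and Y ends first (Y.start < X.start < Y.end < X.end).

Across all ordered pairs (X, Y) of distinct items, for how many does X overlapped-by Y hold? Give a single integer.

Checking all 72 ordered pairs for relation 'overlapped-by'; matching pairs in alphabetical order:
(A, L): A overlapped-by L ✓
(B, L): B overlapped-by L ✓
(L, F): L overlapped-by F ✓
(L, Q): L overlapped-by Q ✓
(N, A): N overlapped-by A ✓
(N, B): N overlapped-by B ✓
(N, L): N overlapped-by L ✓
Count: 7.

7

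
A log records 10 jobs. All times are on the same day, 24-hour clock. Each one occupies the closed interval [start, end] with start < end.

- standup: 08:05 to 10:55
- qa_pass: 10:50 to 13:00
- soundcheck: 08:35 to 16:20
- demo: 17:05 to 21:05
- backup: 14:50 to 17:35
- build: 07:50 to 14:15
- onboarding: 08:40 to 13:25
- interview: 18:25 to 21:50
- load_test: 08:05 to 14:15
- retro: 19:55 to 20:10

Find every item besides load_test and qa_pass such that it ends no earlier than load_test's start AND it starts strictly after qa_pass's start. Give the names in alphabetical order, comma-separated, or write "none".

backup, demo, interview, retro

Conditions: its end is no earlier than load_test's start (X.end >= 08:05) AND its start is strictly after qa_pass's start (X.start > 10:50).
backup: end 17:35 >= 08:05? ✓; start 14:50 > 10:50? ✓ → yes.
build: end 14:15 >= 08:05? ✓; start 07:50 > 10:50? ✗ → no.
demo: end 21:05 >= 08:05? ✓; start 17:05 > 10:50? ✓ → yes.
interview: end 21:50 >= 08:05? ✓; start 18:25 > 10:50? ✓ → yes.
onboarding: end 13:25 >= 08:05? ✓; start 08:40 > 10:50? ✗ → no.
retro: end 20:10 >= 08:05? ✓; start 19:55 > 10:50? ✓ → yes.
soundcheck: end 16:20 >= 08:05? ✓; start 08:35 > 10:50? ✗ → no.
standup: end 10:55 >= 08:05? ✓; start 08:05 > 10:50? ✗ → no.
Result: backup, demo, interview, retro.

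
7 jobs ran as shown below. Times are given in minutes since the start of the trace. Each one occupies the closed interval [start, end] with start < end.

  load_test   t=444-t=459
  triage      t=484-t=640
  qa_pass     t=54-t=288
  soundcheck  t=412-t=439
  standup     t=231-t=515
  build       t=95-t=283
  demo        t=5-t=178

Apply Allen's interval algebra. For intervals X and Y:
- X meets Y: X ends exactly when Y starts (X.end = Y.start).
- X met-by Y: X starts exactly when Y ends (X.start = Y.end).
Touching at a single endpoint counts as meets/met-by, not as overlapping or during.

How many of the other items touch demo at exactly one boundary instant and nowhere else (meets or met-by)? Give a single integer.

Target demo = [t=5, t=178].
build [t=95, t=283] → overlapped-by → no.
load_test [t=444, t=459] → after → no.
qa_pass [t=54, t=288] → overlapped-by → no.
soundcheck [t=412, t=439] → after → no.
standup [t=231, t=515] → after → no.
triage [t=484, t=640] → after → no.
Total: 0.

0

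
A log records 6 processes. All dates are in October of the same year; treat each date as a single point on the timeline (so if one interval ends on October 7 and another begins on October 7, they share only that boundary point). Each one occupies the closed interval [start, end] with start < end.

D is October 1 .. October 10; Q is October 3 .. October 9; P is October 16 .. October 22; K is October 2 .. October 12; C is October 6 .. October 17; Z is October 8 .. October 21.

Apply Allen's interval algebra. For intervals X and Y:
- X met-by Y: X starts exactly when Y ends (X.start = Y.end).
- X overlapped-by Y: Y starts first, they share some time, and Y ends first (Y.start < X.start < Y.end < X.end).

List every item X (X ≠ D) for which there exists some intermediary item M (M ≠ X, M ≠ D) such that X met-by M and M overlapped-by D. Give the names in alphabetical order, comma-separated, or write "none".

none

Target D = [October 1, October 10].
Intermediaries M with M overlapped-by D: C, K, Z.
Via C — items with X met-by C: none.
Via K — items with X met-by K: none.
Via Z — items with X met-by Z: none.
Union: none.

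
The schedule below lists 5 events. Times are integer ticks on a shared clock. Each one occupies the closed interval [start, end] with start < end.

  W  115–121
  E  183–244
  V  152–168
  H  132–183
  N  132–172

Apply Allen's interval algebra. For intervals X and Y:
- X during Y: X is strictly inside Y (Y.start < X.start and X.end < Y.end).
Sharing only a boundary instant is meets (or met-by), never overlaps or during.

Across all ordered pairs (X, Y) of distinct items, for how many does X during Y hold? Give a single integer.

2

Checking all 20 ordered pairs for relation 'during'; matching pairs in alphabetical order:
(V, H): V during H ✓
(V, N): V during N ✓
Count: 2.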